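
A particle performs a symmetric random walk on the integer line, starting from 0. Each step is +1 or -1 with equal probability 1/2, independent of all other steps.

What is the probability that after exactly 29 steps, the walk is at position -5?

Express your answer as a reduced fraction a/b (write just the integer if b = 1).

Answer: 51895935/536870912

Derivation:
To reach position -5 after 29 steps: need 12 steps of +1 and 17 of -1.
Favorable paths: C(29,12) = 51895935
Total paths: 2^29 = 536870912
P = 51895935/536870912 = 51895935/536870912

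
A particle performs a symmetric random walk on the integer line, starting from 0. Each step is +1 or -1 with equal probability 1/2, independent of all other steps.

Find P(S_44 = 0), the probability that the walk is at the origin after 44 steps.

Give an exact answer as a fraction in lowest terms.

Answer: 263012370465/2199023255552

Derivation:
To return to 0 after 44 steps: need exactly 22 steps of +1 and 22 of -1.
Favorable paths: C(44,22) = 2104098963720
Total paths: 2^44 = 17592186044416
P = 2104098963720/17592186044416 = 263012370465/2199023255552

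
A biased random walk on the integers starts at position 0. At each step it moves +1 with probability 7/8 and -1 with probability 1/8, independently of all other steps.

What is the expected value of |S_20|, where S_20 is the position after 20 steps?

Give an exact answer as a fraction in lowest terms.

S_20 takes values m ≡ 0 (mod 2) with |m| ≤ 20; P(S_20=m) = C(20,(20+m)/2) · (7/8)^((20+m)/2) · (1/8)^((20-m)/2).
Distribution: P(S=-20)=1/1152921504606846976, P(S=-18)=35/288230376151711744, P(S=-16)=4655/576460752303423488, P(S=-14)=97755/288230376151711744, P(S=-12)=11632845/1152921504606846976, P(S=-10)=16285983/72057594037927936, P(S=-8)=570009405/144115188075855872, P(S=-6)=3990065835/72057594037927936, P(S=-4)=363095990985/576460752303423488, P(S=-2)=847223978965/144115188075855872, P(S=0)=13047249276061/288230376151711744, P(S=2)=41513974969285/144115188075855872, P(S=4)=871793474354985/576460752303423488, P(S=6)=469427255421915/72057594037927936, P(S=8)=3285990787953405/144115188075855872, P(S=10)=4600387103134767/72057594037927936, P(S=12)=161013548609716845/1152921504606846976, P(S=14)=66299696486353995/288230376151711744, P(S=16)=154699291801492655/576460752303423488, P(S=18)=56994475926865715/288230376151711744, P(S=20)=79792266297612001/1152921504606846976
E[|S_20|] = Σ_m |m|·P(S_20=m) = 1080866020897605365/72057594037927936

Answer: 1080866020897605365/72057594037927936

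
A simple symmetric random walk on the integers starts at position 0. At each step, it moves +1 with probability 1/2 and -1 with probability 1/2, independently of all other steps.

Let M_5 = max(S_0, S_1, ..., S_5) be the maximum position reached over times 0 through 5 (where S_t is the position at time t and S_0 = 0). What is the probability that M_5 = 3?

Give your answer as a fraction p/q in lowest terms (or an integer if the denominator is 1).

Answer: 5/32

Derivation:
Let M_5 = max(S_0,...,S_5). Use the reflection principle: for j ≥ 1, #{paths with M_5 ≥ j} = #{S_5 ≥ j} + #{S_5 ≥ j+1}.
By reflection, #{M_5 ≥ 3} = #{S_5 ≥ 3} + #{S_5 ≥ 4} = 6 + 1 = 7.
#{M_5 ≥ 4} = #{S_5 ≥ 4} + #{S_5 ≥ 5} = 1 + 1 = 2.
#{M_5 = 3} = 7 - 2 = 5.
P(M_5 = 3) = 5/32 = 5/32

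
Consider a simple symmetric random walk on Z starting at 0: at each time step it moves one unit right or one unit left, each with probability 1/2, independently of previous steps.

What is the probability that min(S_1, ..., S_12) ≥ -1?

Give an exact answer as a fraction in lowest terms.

Answer: 429/1024

Derivation:
Let f(t,s) = #length-t paths at position s with S_1..S_t all ≥ -1.
f(t,s) = f(t-1,s-1) + f(t-1,s+1) for s ≥ -1; f(t,s) = 0 for s < -1.
t=0: f(0,0)=1
t=1: f(1,-1)=1 f(1,1)=1
t=2: f(2,0)=2 f(2,2)=1
t=3: f(3,-1)=2 f(3,1)=3 f(3,3)=1
t=4: f(4,0)=5 f(4,2)=4 f(4,4)=1
t=5: f(5,-1)=5 f(5,1)=9 f(5,3)=5 f(5,5)=1
t=6: f(6,0)=14 f(6,2)=14 f(6,4)=6 f(6,6)=1
t=7: f(7,-1)=14 f(7,1)=28 f(7,3)=20 f(7,5)=7 f(7,7)=1
t=8: f(8,0)=42 f(8,2)=48 f(8,4)=27 f(8,6)=8 f(8,8)=1
t=9: f(9,-1)=42 f(9,1)=90 f(9,3)=75 f(9,5)=35 f(9,7)=9 f(9,9)=1
t=10: f(10,0)=132 f(10,2)=165 f(10,4)=110 f(10,6)=44 f(10,8)=10 f(10,10)=1
t=11: f(11,-1)=132 f(11,1)=297 f(11,3)=275 f(11,5)=154 f(11,7)=54 f(11,9)=11 f(11,11)=1
t=12: f(12,0)=429 f(12,2)=572 f(12,4)=429 f(12,6)=208 f(12,8)=65 f(12,10)=12 f(12,12)=1
Σ_s f(12,s) = 1716
P = 1716/4096 = 429/1024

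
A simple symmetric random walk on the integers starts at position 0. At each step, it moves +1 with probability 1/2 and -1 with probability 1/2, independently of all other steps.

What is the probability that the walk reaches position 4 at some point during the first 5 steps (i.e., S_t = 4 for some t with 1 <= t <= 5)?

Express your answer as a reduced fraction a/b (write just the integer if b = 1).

Count via complement. Let g(t,s) = #length-t paths at position s with S_1..S_t all ≠ 4.
g(t,s) = g(t-1,s-1) + g(t-1,s+1) for s ≠ 4; g(t,4) = 0.
t=0: g(0,0)=1
t=1: g(1,-1)=1 g(1,1)=1
t=2: g(2,-2)=1 g(2,0)=2 g(2,2)=1
t=3: g(3,-3)=1 g(3,-1)=3 g(3,1)=3 g(3,3)=1
t=4: g(4,-4)=1 g(4,-2)=4 g(4,0)=6 g(4,2)=4
t=5: g(5,-5)=1 g(5,-3)=5 g(5,-1)=10 g(5,1)=10 g(5,3)=4
Paths never hitting 4: Σ_s g(5,s) = 30
Paths hitting 4: 2^5 - 30 = 2
P = 2/32 = 1/16

Answer: 1/16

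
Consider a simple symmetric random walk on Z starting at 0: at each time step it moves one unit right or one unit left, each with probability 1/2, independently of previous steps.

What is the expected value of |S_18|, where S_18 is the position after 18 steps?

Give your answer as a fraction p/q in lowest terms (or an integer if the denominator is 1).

S_18 takes values m ≡ 0 (mod 2) with |m| ≤ 18; P(S_18=m) = C(18,(18+m)/2)/2^18.
Total paths: 2^18 = 262144
Distribution: P(S=-18)=1/262144, P(S=-16)=18/262144, P(S=-14)=153/262144, P(S=-12)=816/262144, P(S=-10)=3060/262144, P(S=-8)=8568/262144, P(S=-6)=18564/262144, P(S=-4)=31824/262144, P(S=-2)=43758/262144, P(S=0)=48620/262144, P(S=2)=43758/262144, P(S=4)=31824/262144, P(S=6)=18564/262144, P(S=8)=8568/262144, P(S=10)=3060/262144, P(S=12)=816/262144, P(S=14)=153/262144, P(S=16)=18/262144, P(S=18)=1/262144
E[|S_18|] = Σ_m |m|·P(S_18=m) = 875160/262144 = 109395/32768

Answer: 109395/32768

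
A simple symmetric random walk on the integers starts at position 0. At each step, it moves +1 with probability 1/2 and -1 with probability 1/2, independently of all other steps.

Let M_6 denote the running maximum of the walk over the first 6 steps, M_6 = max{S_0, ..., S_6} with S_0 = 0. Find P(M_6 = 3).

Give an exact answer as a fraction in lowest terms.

Let M_6 = max(S_0,...,S_6). Use the reflection principle: for j ≥ 1, #{paths with M_6 ≥ j} = #{S_6 ≥ j} + #{S_6 ≥ j+1}.
By reflection, #{M_6 ≥ 3} = #{S_6 ≥ 3} + #{S_6 ≥ 4} = 7 + 7 = 14.
#{M_6 ≥ 4} = #{S_6 ≥ 4} + #{S_6 ≥ 5} = 7 + 1 = 8.
#{M_6 = 3} = 14 - 8 = 6.
P(M_6 = 3) = 6/64 = 3/32

Answer: 3/32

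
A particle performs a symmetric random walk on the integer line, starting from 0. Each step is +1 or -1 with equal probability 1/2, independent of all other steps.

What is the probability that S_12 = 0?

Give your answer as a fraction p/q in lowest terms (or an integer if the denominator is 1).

Answer: 231/1024

Derivation:
To return to 0 after 12 steps: need exactly 6 steps of +1 and 6 of -1.
Favorable paths: C(12,6) = 924
Total paths: 2^12 = 4096
P = 924/4096 = 231/1024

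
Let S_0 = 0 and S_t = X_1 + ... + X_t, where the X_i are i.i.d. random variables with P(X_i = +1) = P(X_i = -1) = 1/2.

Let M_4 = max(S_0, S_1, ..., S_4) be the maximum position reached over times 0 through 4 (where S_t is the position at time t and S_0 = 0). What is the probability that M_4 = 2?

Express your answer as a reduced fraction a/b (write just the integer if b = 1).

Let M_4 = max(S_0,...,S_4). Use the reflection principle: for j ≥ 1, #{paths with M_4 ≥ j} = #{S_4 ≥ j} + #{S_4 ≥ j+1}.
By reflection, #{M_4 ≥ 2} = #{S_4 ≥ 2} + #{S_4 ≥ 3} = 5 + 1 = 6.
#{M_4 ≥ 3} = #{S_4 ≥ 3} + #{S_4 ≥ 4} = 1 + 1 = 2.
#{M_4 = 2} = 6 - 2 = 4.
P(M_4 = 2) = 4/16 = 1/4

Answer: 1/4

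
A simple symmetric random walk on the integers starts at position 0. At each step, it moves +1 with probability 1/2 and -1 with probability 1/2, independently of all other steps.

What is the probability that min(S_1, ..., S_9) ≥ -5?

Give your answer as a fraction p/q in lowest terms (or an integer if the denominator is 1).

Answer: 123/128

Derivation:
Let f(t,s) = #length-t paths at position s with S_1..S_t all ≥ -5.
f(t,s) = f(t-1,s-1) + f(t-1,s+1) for s ≥ -5; f(t,s) = 0 for s < -5.
t=0: f(0,0)=1
t=1: f(1,-1)=1 f(1,1)=1
t=2: f(2,-2)=1 f(2,0)=2 f(2,2)=1
t=3: f(3,-3)=1 f(3,-1)=3 f(3,1)=3 f(3,3)=1
t=4: f(4,-4)=1 f(4,-2)=4 f(4,0)=6 f(4,2)=4 f(4,4)=1
t=5: f(5,-5)=1 f(5,-3)=5 f(5,-1)=10 f(5,1)=10 f(5,3)=5 f(5,5)=1
t=6: f(6,-4)=6 f(6,-2)=15 f(6,0)=20 f(6,2)=15 f(6,4)=6 f(6,6)=1
t=7: f(7,-5)=6 f(7,-3)=21 f(7,-1)=35 f(7,1)=35 f(7,3)=21 f(7,5)=7 f(7,7)=1
t=8: f(8,-4)=27 f(8,-2)=56 f(8,0)=70 f(8,2)=56 f(8,4)=28 f(8,6)=8 f(8,8)=1
t=9: f(9,-5)=27 f(9,-3)=83 f(9,-1)=126 f(9,1)=126 f(9,3)=84 f(9,5)=36 f(9,7)=9 f(9,9)=1
Σ_s f(9,s) = 492
P = 492/512 = 123/128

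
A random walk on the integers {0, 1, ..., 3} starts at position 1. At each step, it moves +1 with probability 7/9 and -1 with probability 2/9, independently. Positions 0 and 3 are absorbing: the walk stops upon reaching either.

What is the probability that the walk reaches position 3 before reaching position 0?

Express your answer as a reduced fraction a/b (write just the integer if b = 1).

Biased walk: p = 7/9, q = 2/9, r = q/p = 2/7
Gambler's ruin: P(hit 3 before 0 | start at 1) = (1 - r^a)/(1 - r^N)
r^1 = 2/7; r^3 = 8/343
P = (1 - 2/7) / (1 - 8/343) = 5/7 / 335/343 = 49/67

Answer: 49/67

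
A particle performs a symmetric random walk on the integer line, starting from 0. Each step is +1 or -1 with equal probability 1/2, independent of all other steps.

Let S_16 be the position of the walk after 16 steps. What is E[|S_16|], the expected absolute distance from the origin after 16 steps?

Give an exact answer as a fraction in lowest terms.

Answer: 6435/2048

Derivation:
S_16 takes values m ≡ 0 (mod 2) with |m| ≤ 16; P(S_16=m) = C(16,(16+m)/2)/2^16.
Total paths: 2^16 = 65536
Distribution: P(S=-16)=1/65536, P(S=-14)=16/65536, P(S=-12)=120/65536, P(S=-10)=560/65536, P(S=-8)=1820/65536, P(S=-6)=4368/65536, P(S=-4)=8008/65536, P(S=-2)=11440/65536, P(S=0)=12870/65536, P(S=2)=11440/65536, P(S=4)=8008/65536, P(S=6)=4368/65536, P(S=8)=1820/65536, P(S=10)=560/65536, P(S=12)=120/65536, P(S=14)=16/65536, P(S=16)=1/65536
E[|S_16|] = Σ_m |m|·P(S_16=m) = 205920/65536 = 6435/2048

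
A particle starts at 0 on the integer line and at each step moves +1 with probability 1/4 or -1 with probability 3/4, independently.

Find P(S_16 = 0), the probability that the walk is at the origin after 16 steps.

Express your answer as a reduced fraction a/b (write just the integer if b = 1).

To be at 0 after 16 steps: need exactly 8 steps of +1 and 8 of -1.
Number of such sequences: C(16,8) = 12870
Each has probability (1/4)^8 · (3/4)^8 = 6561/4294967296
P = 12870 · 6561/4294967296 = 42220035/2147483648

Answer: 42220035/2147483648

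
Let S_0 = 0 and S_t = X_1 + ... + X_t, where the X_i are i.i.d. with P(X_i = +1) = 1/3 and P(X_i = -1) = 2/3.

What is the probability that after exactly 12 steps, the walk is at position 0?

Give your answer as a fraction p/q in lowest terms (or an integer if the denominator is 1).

Answer: 19712/177147

Derivation:
To be at 0 after 12 steps: need exactly 6 steps of +1 and 6 of -1.
Number of such sequences: C(12,6) = 924
Each has probability (1/3)^6 · (2/3)^6 = 64/531441
P = 924 · 64/531441 = 19712/177147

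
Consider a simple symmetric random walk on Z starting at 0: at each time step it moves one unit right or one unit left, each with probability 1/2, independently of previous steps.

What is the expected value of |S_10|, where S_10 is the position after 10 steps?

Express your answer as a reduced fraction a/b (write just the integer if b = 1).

Answer: 315/128

Derivation:
S_10 takes values m ≡ 0 (mod 2) with |m| ≤ 10; P(S_10=m) = C(10,(10+m)/2)/2^10.
Total paths: 2^10 = 1024
Distribution: P(S=-10)=1/1024, P(S=-8)=10/1024, P(S=-6)=45/1024, P(S=-4)=120/1024, P(S=-2)=210/1024, P(S=0)=252/1024, P(S=2)=210/1024, P(S=4)=120/1024, P(S=6)=45/1024, P(S=8)=10/1024, P(S=10)=1/1024
E[|S_10|] = Σ_m |m|·P(S_10=m) = 2520/1024 = 315/128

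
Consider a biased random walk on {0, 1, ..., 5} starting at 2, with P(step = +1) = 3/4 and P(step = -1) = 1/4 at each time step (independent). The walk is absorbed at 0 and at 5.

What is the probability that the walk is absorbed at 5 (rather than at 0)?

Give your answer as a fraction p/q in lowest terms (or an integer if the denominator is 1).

Biased walk: p = 3/4, q = 1/4, r = q/p = 1/3
Gambler's ruin: P(hit 5 before 0 | start at 2) = (1 - r^a)/(1 - r^N)
r^2 = 1/9; r^5 = 1/243
P = (1 - 1/9) / (1 - 1/243) = 8/9 / 242/243 = 108/121

Answer: 108/121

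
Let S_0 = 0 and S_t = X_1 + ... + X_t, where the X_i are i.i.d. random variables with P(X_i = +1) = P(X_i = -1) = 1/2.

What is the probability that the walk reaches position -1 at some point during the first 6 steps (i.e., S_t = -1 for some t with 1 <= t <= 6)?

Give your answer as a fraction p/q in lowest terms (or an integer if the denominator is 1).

Count via complement. Let g(t,s) = #length-t paths at position s with S_1..S_t all ≠ -1.
g(t,s) = g(t-1,s-1) + g(t-1,s+1) for s ≠ -1; g(t,-1) = 0.
t=0: g(0,0)=1
t=1: g(1,1)=1
t=2: g(2,0)=1 g(2,2)=1
t=3: g(3,1)=2 g(3,3)=1
t=4: g(4,0)=2 g(4,2)=3 g(4,4)=1
t=5: g(5,1)=5 g(5,3)=4 g(5,5)=1
t=6: g(6,0)=5 g(6,2)=9 g(6,4)=5 g(6,6)=1
Paths never hitting -1: Σ_s g(6,s) = 20
Paths hitting -1: 2^6 - 20 = 44
P = 44/64 = 11/16

Answer: 11/16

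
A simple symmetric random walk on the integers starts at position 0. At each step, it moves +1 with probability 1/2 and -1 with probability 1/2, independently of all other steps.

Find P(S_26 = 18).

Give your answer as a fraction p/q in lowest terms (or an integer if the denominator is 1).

Answer: 7475/33554432

Derivation:
To reach position 18 after 26 steps: need 22 steps of +1 and 4 of -1.
Favorable paths: C(26,22) = 14950
Total paths: 2^26 = 67108864
P = 14950/67108864 = 7475/33554432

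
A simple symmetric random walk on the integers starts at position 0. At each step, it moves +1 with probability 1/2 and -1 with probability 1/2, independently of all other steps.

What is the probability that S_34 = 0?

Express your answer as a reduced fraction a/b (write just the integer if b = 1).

To return to 0 after 34 steps: need exactly 17 steps of +1 and 17 of -1.
Favorable paths: C(34,17) = 2333606220
Total paths: 2^34 = 17179869184
P = 2333606220/17179869184 = 583401555/4294967296

Answer: 583401555/4294967296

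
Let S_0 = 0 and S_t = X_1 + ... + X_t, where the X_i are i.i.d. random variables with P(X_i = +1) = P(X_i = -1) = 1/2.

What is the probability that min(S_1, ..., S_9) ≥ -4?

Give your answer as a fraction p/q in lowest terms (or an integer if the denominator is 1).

Answer: 57/64

Derivation:
Let f(t,s) = #length-t paths at position s with S_1..S_t all ≥ -4.
f(t,s) = f(t-1,s-1) + f(t-1,s+1) for s ≥ -4; f(t,s) = 0 for s < -4.
t=0: f(0,0)=1
t=1: f(1,-1)=1 f(1,1)=1
t=2: f(2,-2)=1 f(2,0)=2 f(2,2)=1
t=3: f(3,-3)=1 f(3,-1)=3 f(3,1)=3 f(3,3)=1
t=4: f(4,-4)=1 f(4,-2)=4 f(4,0)=6 f(4,2)=4 f(4,4)=1
t=5: f(5,-3)=5 f(5,-1)=10 f(5,1)=10 f(5,3)=5 f(5,5)=1
t=6: f(6,-4)=5 f(6,-2)=15 f(6,0)=20 f(6,2)=15 f(6,4)=6 f(6,6)=1
t=7: f(7,-3)=20 f(7,-1)=35 f(7,1)=35 f(7,3)=21 f(7,5)=7 f(7,7)=1
t=8: f(8,-4)=20 f(8,-2)=55 f(8,0)=70 f(8,2)=56 f(8,4)=28 f(8,6)=8 f(8,8)=1
t=9: f(9,-3)=75 f(9,-1)=125 f(9,1)=126 f(9,3)=84 f(9,5)=36 f(9,7)=9 f(9,9)=1
Σ_s f(9,s) = 456
P = 456/512 = 57/64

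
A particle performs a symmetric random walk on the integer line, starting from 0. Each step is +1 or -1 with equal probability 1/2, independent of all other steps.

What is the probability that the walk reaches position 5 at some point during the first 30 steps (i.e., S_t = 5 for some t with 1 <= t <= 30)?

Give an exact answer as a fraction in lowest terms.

Answer: 194129627/536870912

Derivation:
Count via complement. Let g(t,s) = #length-t paths at position s with S_1..S_t all ≠ 5.
g(t,s) = g(t-1,s-1) + g(t-1,s+1) for s ≠ 5; g(t,5) = 0.
t=0: g(0,0)=1
t=1: g(1,-1)=1 g(1,1)=1
t=2: g(2,-2)=1 g(2,0)=2 g(2,2)=1
t=3: g(3,-3)=1 g(3,-1)=3 g(3,1)=3 g(3,3)=1
t=4: g(4,-4)=1 g(4,-2)=4 g(4,0)=6 g(4,2)=4 g(4,4)=1
t=5: g(5,-5)=1 g(5,-3)=5 g(5,-1)=10 g(5,1)=10 g(5,3)=5
t=6: g(6,-6)=1 g(6,-4)=6 g(6,-2)=15 g(6,0)=20 g(6,2)=15 g(6,4)=5
t=7: g(7,-7)=1 g(7,-5)=7 g(7,-3)=21 g(7,-1)=35 g(7,1)=35 g(7,3)=20
t=8: g(8,-8)=1 g(8,-6)=8 g(8,-4)=28 g(8,-2)=56 g(8,0)=70 g(8,2)=55 g(8,4)=20
t=9: g(9,-9)=1 g(9,-7)=9 g(9,-5)=36 g(9,-3)=84 g(9,-1)=126 g(9,1)=125 g(9,3)=75
t=10: g(10,-10)=1 g(10,-8)=10 g(10,-6)=45 g(10,-4)=120 g(10,-2)=210 g(10,0)=251 g(10,2)=200 g(10,4)=75
t=11: g(11,-11)=1 g(11,-9)=11 g(11,-7)=55 g(11,-5)=165 g(11,-3)=330 g(11,-1)=461 g(11,1)=451 g(11,3)=275
t=12: g(12,-12)=1 g(12,-10)=12 g(12,-8)=66 g(12,-6)=220 g(12,-4)=495 g(12,-2)=791 g(12,0)=912 g(12,2)=726 g(12,4)=275
t=13: g(13,-13)=1 g(13,-11)=13 g(13,-9)=78 g(13,-7)=286 g(13,-5)=715 g(13,-3)=1286 g(13,-1)=1703 g(13,1)=1638 g(13,3)=1001
t=14: g(14,-14)=1 g(14,-12)=14 g(14,-10)=91 g(14,-8)=364 g(14,-6)=1001 g(14,-4)=2001 g(14,-2)=2989 g(14,0)=3341 g(14,2)=2639 g(14,4)=1001
t=15: g(15,-15)=1 g(15,-13)=15 g(15,-11)=105 g(15,-9)=455 g(15,-7)=1365 g(15,-5)=3002 g(15,-3)=4990 g(15,-1)=6330 g(15,1)=5980 g(15,3)=3640
t=16: g(16,-16)=1 g(16,-14)=16 g(16,-12)=120 g(16,-10)=560 g(16,-8)=1820 g(16,-6)=4367 g(16,-4)=7992 g(16,-2)=11320 g(16,0)=12310 g(16,2)=9620 g(16,4)=3640
t=17: g(17,-17)=1 g(17,-15)=17 g(17,-13)=136 g(17,-11)=680 g(17,-9)=2380 g(17,-7)=6187 g(17,-5)=12359 g(17,-3)=19312 g(17,-1)=23630 g(17,1)=21930 g(17,3)=13260
t=18: g(18,-18)=1 g(18,-16)=18 g(18,-14)=153 g(18,-12)=816 g(18,-10)=3060 g(18,-8)=8567 g(18,-6)=18546 g(18,-4)=31671 g(18,-2)=42942 g(18,0)=45560 g(18,2)=35190 g(18,4)=13260
t=19: g(19,-19)=1 g(19,-17)=19 g(19,-15)=171 g(19,-13)=969 g(19,-11)=3876 g(19,-9)=11627 g(19,-7)=27113 g(19,-5)=50217 g(19,-3)=74613 g(19,-1)=88502 g(19,1)=80750 g(19,3)=48450
t=20: g(20,-20)=1 g(20,-18)=20 g(20,-16)=190 g(20,-14)=1140 g(20,-12)=4845 g(20,-10)=15503 g(20,-8)=38740 g(20,-6)=77330 g(20,-4)=124830 g(20,-2)=163115 g(20,0)=169252 g(20,2)=129200 g(20,4)=48450
t=21: g(21,-21)=1 g(21,-19)=21 g(21,-17)=210 g(21,-15)=1330 g(21,-13)=5985 g(21,-11)=20348 g(21,-9)=54243 g(21,-7)=116070 g(21,-5)=202160 g(21,-3)=287945 g(21,-1)=332367 g(21,1)=298452 g(21,3)=177650
t=22: g(22,-22)=1 g(22,-20)=22 g(22,-18)=231 g(22,-16)=1540 g(22,-14)=7315 g(22,-12)=26333 g(22,-10)=74591 g(22,-8)=170313 g(22,-6)=318230 g(22,-4)=490105 g(22,-2)=620312 g(22,0)=630819 g(22,2)=476102 g(22,4)=177650
t=23: g(23,-23)=1 g(23,-21)=23 g(23,-19)=253 g(23,-17)=1771 g(23,-15)=8855 g(23,-13)=33648 g(23,-11)=100924 g(23,-9)=244904 g(23,-7)=488543 g(23,-5)=808335 g(23,-3)=1110417 g(23,-1)=1251131 g(23,1)=1106921 g(23,3)=653752
t=24: g(24,-24)=1 g(24,-22)=24 g(24,-20)=276 g(24,-18)=2024 g(24,-16)=10626 g(24,-14)=42503 g(24,-12)=134572 g(24,-10)=345828 g(24,-8)=733447 g(24,-6)=1296878 g(24,-4)=1918752 g(24,-2)=2361548 g(24,0)=2358052 g(24,2)=1760673 g(24,4)=653752
t=25: g(25,-25)=1 g(25,-23)=25 g(25,-21)=300 g(25,-19)=2300 g(25,-17)=12650 g(25,-15)=53129 g(25,-13)=177075 g(25,-11)=480400 g(25,-9)=1079275 g(25,-7)=2030325 g(25,-5)=3215630 g(25,-3)=4280300 g(25,-1)=4719600 g(25,1)=4118725 g(25,3)=2414425
t=26: g(26,-26)=1 g(26,-24)=26 g(26,-22)=325 g(26,-20)=2600 g(26,-18)=14950 g(26,-16)=65779 g(26,-14)=230204 g(26,-12)=657475 g(26,-10)=1559675 g(26,-8)=3109600 g(26,-6)=5245955 g(26,-4)=7495930 g(26,-2)=8999900 g(26,0)=8838325 g(26,2)=6533150 g(26,4)=2414425
t=27: g(27,-27)=1 g(27,-25)=27 g(27,-23)=351 g(27,-21)=2925 g(27,-19)=17550 g(27,-17)=80729 g(27,-15)=295983 g(27,-13)=887679 g(27,-11)=2217150 g(27,-9)=4669275 g(27,-7)=8355555 g(27,-5)=12741885 g(27,-3)=16495830 g(27,-1)=17838225 g(27,1)=15371475 g(27,3)=8947575
t=28: g(28,-28)=1 g(28,-26)=28 g(28,-24)=378 g(28,-22)=3276 g(28,-20)=20475 g(28,-18)=98279 g(28,-16)=376712 g(28,-14)=1183662 g(28,-12)=3104829 g(28,-10)=6886425 g(28,-8)=13024830 g(28,-6)=21097440 g(28,-4)=29237715 g(28,-2)=34334055 g(28,0)=33209700 g(28,2)=24319050 g(28,4)=8947575
t=29: g(29,-29)=1 g(29,-27)=29 g(29,-25)=406 g(29,-23)=3654 g(29,-21)=23751 g(29,-19)=118754 g(29,-17)=474991 g(29,-15)=1560374 g(29,-13)=4288491 g(29,-11)=9991254 g(29,-9)=19911255 g(29,-7)=34122270 g(29,-5)=50335155 g(29,-3)=63571770 g(29,-1)=67543755 g(29,1)=57528750 g(29,3)=33266625
t=30: g(30,-30)=1 g(30,-28)=30 g(30,-26)=435 g(30,-24)=4060 g(30,-22)=27405 g(30,-20)=142505 g(30,-18)=593745 g(30,-16)=2035365 g(30,-14)=5848865 g(30,-12)=14279745 g(30,-10)=29902509 g(30,-8)=54033525 g(30,-6)=84457425 g(30,-4)=113906925 g(30,-2)=131115525 g(30,0)=125072505 g(30,2)=90795375 g(30,4)=33266625
Paths never hitting 5: Σ_s g(30,s) = 685482570
Paths hitting 5: 2^30 - 685482570 = 388259254
P = 388259254/1073741824 = 194129627/536870912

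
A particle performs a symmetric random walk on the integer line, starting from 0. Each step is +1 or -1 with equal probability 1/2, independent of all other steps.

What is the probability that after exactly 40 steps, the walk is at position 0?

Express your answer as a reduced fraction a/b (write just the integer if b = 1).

Answer: 34461632205/274877906944

Derivation:
To return to 0 after 40 steps: need exactly 20 steps of +1 and 20 of -1.
Favorable paths: C(40,20) = 137846528820
Total paths: 2^40 = 1099511627776
P = 137846528820/1099511627776 = 34461632205/274877906944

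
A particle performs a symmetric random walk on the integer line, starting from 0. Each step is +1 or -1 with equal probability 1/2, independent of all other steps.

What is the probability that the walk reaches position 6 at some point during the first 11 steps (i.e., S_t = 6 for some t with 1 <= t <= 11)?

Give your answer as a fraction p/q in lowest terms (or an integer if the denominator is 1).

Answer: 67/1024

Derivation:
Count via complement. Let g(t,s) = #length-t paths at position s with S_1..S_t all ≠ 6.
g(t,s) = g(t-1,s-1) + g(t-1,s+1) for s ≠ 6; g(t,6) = 0.
t=0: g(0,0)=1
t=1: g(1,-1)=1 g(1,1)=1
t=2: g(2,-2)=1 g(2,0)=2 g(2,2)=1
t=3: g(3,-3)=1 g(3,-1)=3 g(3,1)=3 g(3,3)=1
t=4: g(4,-4)=1 g(4,-2)=4 g(4,0)=6 g(4,2)=4 g(4,4)=1
t=5: g(5,-5)=1 g(5,-3)=5 g(5,-1)=10 g(5,1)=10 g(5,3)=5 g(5,5)=1
t=6: g(6,-6)=1 g(6,-4)=6 g(6,-2)=15 g(6,0)=20 g(6,2)=15 g(6,4)=6
t=7: g(7,-7)=1 g(7,-5)=7 g(7,-3)=21 g(7,-1)=35 g(7,1)=35 g(7,3)=21 g(7,5)=6
t=8: g(8,-8)=1 g(8,-6)=8 g(8,-4)=28 g(8,-2)=56 g(8,0)=70 g(8,2)=56 g(8,4)=27
t=9: g(9,-9)=1 g(9,-7)=9 g(9,-5)=36 g(9,-3)=84 g(9,-1)=126 g(9,1)=126 g(9,3)=83 g(9,5)=27
t=10: g(10,-10)=1 g(10,-8)=10 g(10,-6)=45 g(10,-4)=120 g(10,-2)=210 g(10,0)=252 g(10,2)=209 g(10,4)=110
t=11: g(11,-11)=1 g(11,-9)=11 g(11,-7)=55 g(11,-5)=165 g(11,-3)=330 g(11,-1)=462 g(11,1)=461 g(11,3)=319 g(11,5)=110
Paths never hitting 6: Σ_s g(11,s) = 1914
Paths hitting 6: 2^11 - 1914 = 134
P = 134/2048 = 67/1024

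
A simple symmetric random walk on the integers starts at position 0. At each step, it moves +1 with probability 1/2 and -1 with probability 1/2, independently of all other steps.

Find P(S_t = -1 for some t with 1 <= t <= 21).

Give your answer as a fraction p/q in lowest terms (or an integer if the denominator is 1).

Count via complement. Let g(t,s) = #length-t paths at position s with S_1..S_t all ≠ -1.
g(t,s) = g(t-1,s-1) + g(t-1,s+1) for s ≠ -1; g(t,-1) = 0.
t=0: g(0,0)=1
t=1: g(1,1)=1
t=2: g(2,0)=1 g(2,2)=1
t=3: g(3,1)=2 g(3,3)=1
t=4: g(4,0)=2 g(4,2)=3 g(4,4)=1
t=5: g(5,1)=5 g(5,3)=4 g(5,5)=1
t=6: g(6,0)=5 g(6,2)=9 g(6,4)=5 g(6,6)=1
t=7: g(7,1)=14 g(7,3)=14 g(7,5)=6 g(7,7)=1
t=8: g(8,0)=14 g(8,2)=28 g(8,4)=20 g(8,6)=7 g(8,8)=1
t=9: g(9,1)=42 g(9,3)=48 g(9,5)=27 g(9,7)=8 g(9,9)=1
t=10: g(10,0)=42 g(10,2)=90 g(10,4)=75 g(10,6)=35 g(10,8)=9 g(10,10)=1
t=11: g(11,1)=132 g(11,3)=165 g(11,5)=110 g(11,7)=44 g(11,9)=10 g(11,11)=1
t=12: g(12,0)=132 g(12,2)=297 g(12,4)=275 g(12,6)=154 g(12,8)=54 g(12,10)=11 g(12,12)=1
t=13: g(13,1)=429 g(13,3)=572 g(13,5)=429 g(13,7)=208 g(13,9)=65 g(13,11)=12 g(13,13)=1
t=14: g(14,0)=429 g(14,2)=1001 g(14,4)=1001 g(14,6)=637 g(14,8)=273 g(14,10)=77 g(14,12)=13 g(14,14)=1
t=15: g(15,1)=1430 g(15,3)=2002 g(15,5)=1638 g(15,7)=910 g(15,9)=350 g(15,11)=90 g(15,13)=14 g(15,15)=1
t=16: g(16,0)=1430 g(16,2)=3432 g(16,4)=3640 g(16,6)=2548 g(16,8)=1260 g(16,10)=440 g(16,12)=104 g(16,14)=15 g(16,16)=1
t=17: g(17,1)=4862 g(17,3)=7072 g(17,5)=6188 g(17,7)=3808 g(17,9)=1700 g(17,11)=544 g(17,13)=119 g(17,15)=16 g(17,17)=1
t=18: g(18,0)=4862 g(18,2)=11934 g(18,4)=13260 g(18,6)=9996 g(18,8)=5508 g(18,10)=2244 g(18,12)=663 g(18,14)=135 g(18,16)=17 g(18,18)=1
t=19: g(19,1)=16796 g(19,3)=25194 g(19,5)=23256 g(19,7)=15504 g(19,9)=7752 g(19,11)=2907 g(19,13)=798 g(19,15)=152 g(19,17)=18 g(19,19)=1
t=20: g(20,0)=16796 g(20,2)=41990 g(20,4)=48450 g(20,6)=38760 g(20,8)=23256 g(20,10)=10659 g(20,12)=3705 g(20,14)=950 g(20,16)=170 g(20,18)=19 g(20,20)=1
t=21: g(21,1)=58786 g(21,3)=90440 g(21,5)=87210 g(21,7)=62016 g(21,9)=33915 g(21,11)=14364 g(21,13)=4655 g(21,15)=1120 g(21,17)=189 g(21,19)=20 g(21,21)=1
Paths never hitting -1: Σ_s g(21,s) = 352716
Paths hitting -1: 2^21 - 352716 = 1744436
P = 1744436/2097152 = 436109/524288

Answer: 436109/524288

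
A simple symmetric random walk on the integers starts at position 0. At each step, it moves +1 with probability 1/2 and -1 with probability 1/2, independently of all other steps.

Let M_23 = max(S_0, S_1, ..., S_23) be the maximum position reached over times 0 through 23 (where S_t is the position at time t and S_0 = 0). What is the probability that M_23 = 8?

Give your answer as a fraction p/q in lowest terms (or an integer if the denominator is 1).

Let M_23 = max(S_0,...,S_23). Use the reflection principle: for j ≥ 1, #{paths with M_23 ≥ j} = #{S_23 ≥ j} + #{S_23 ≥ j+1}.
By reflection, #{M_23 ≥ 8} = #{S_23 ≥ 8} + #{S_23 ≥ 9} = 390656 + 390656 = 781312.
#{M_23 ≥ 9} = #{S_23 ≥ 9} + #{S_23 ≥ 10} = 390656 + 145499 = 536155.
#{M_23 = 8} = 781312 - 536155 = 245157.
P(M_23 = 8) = 245157/8388608 = 245157/8388608

Answer: 245157/8388608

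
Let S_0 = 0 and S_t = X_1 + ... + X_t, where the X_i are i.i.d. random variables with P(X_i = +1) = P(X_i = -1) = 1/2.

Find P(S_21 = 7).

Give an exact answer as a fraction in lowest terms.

To reach position 7 after 21 steps: need 14 steps of +1 and 7 of -1.
Favorable paths: C(21,14) = 116280
Total paths: 2^21 = 2097152
P = 116280/2097152 = 14535/262144

Answer: 14535/262144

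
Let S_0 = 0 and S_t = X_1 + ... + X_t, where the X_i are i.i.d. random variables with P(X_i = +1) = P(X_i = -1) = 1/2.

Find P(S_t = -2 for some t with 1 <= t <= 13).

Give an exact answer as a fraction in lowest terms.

Answer: 595/1024

Derivation:
Count via complement. Let g(t,s) = #length-t paths at position s with S_1..S_t all ≠ -2.
g(t,s) = g(t-1,s-1) + g(t-1,s+1) for s ≠ -2; g(t,-2) = 0.
t=0: g(0,0)=1
t=1: g(1,-1)=1 g(1,1)=1
t=2: g(2,0)=2 g(2,2)=1
t=3: g(3,-1)=2 g(3,1)=3 g(3,3)=1
t=4: g(4,0)=5 g(4,2)=4 g(4,4)=1
t=5: g(5,-1)=5 g(5,1)=9 g(5,3)=5 g(5,5)=1
t=6: g(6,0)=14 g(6,2)=14 g(6,4)=6 g(6,6)=1
t=7: g(7,-1)=14 g(7,1)=28 g(7,3)=20 g(7,5)=7 g(7,7)=1
t=8: g(8,0)=42 g(8,2)=48 g(8,4)=27 g(8,6)=8 g(8,8)=1
t=9: g(9,-1)=42 g(9,1)=90 g(9,3)=75 g(9,5)=35 g(9,7)=9 g(9,9)=1
t=10: g(10,0)=132 g(10,2)=165 g(10,4)=110 g(10,6)=44 g(10,8)=10 g(10,10)=1
t=11: g(11,-1)=132 g(11,1)=297 g(11,3)=275 g(11,5)=154 g(11,7)=54 g(11,9)=11 g(11,11)=1
t=12: g(12,0)=429 g(12,2)=572 g(12,4)=429 g(12,6)=208 g(12,8)=65 g(12,10)=12 g(12,12)=1
t=13: g(13,-1)=429 g(13,1)=1001 g(13,3)=1001 g(13,5)=637 g(13,7)=273 g(13,9)=77 g(13,11)=13 g(13,13)=1
Paths never hitting -2: Σ_s g(13,s) = 3432
Paths hitting -2: 2^13 - 3432 = 4760
P = 4760/8192 = 595/1024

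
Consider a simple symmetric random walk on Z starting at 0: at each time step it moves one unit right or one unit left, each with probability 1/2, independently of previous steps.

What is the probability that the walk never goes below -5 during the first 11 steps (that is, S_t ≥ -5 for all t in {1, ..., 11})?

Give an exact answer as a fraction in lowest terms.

Let f(t,s) = #length-t paths at position s with S_1..S_t all ≥ -5.
f(t,s) = f(t-1,s-1) + f(t-1,s+1) for s ≥ -5; f(t,s) = 0 for s < -5.
t=0: f(0,0)=1
t=1: f(1,-1)=1 f(1,1)=1
t=2: f(2,-2)=1 f(2,0)=2 f(2,2)=1
t=3: f(3,-3)=1 f(3,-1)=3 f(3,1)=3 f(3,3)=1
t=4: f(4,-4)=1 f(4,-2)=4 f(4,0)=6 f(4,2)=4 f(4,4)=1
t=5: f(5,-5)=1 f(5,-3)=5 f(5,-1)=10 f(5,1)=10 f(5,3)=5 f(5,5)=1
t=6: f(6,-4)=6 f(6,-2)=15 f(6,0)=20 f(6,2)=15 f(6,4)=6 f(6,6)=1
t=7: f(7,-5)=6 f(7,-3)=21 f(7,-1)=35 f(7,1)=35 f(7,3)=21 f(7,5)=7 f(7,7)=1
t=8: f(8,-4)=27 f(8,-2)=56 f(8,0)=70 f(8,2)=56 f(8,4)=28 f(8,6)=8 f(8,8)=1
t=9: f(9,-5)=27 f(9,-3)=83 f(9,-1)=126 f(9,1)=126 f(9,3)=84 f(9,5)=36 f(9,7)=9 f(9,9)=1
t=10: f(10,-4)=110 f(10,-2)=209 f(10,0)=252 f(10,2)=210 f(10,4)=120 f(10,6)=45 f(10,8)=10 f(10,10)=1
t=11: f(11,-5)=110 f(11,-3)=319 f(11,-1)=461 f(11,1)=462 f(11,3)=330 f(11,5)=165 f(11,7)=55 f(11,9)=11 f(11,11)=1
Σ_s f(11,s) = 1914
P = 1914/2048 = 957/1024

Answer: 957/1024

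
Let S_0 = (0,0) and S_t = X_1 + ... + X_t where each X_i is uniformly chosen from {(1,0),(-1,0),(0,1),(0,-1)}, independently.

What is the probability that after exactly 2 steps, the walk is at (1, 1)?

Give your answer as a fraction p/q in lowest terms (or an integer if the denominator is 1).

Answer: 1/8

Derivation:
Let h be the number of horizontal steps (so 2-h are vertical). To end at (1,1) need (h+1)/2 right-steps and ((2-h)+1)/2 up-steps.
Sum over h with 1 ≤ h ≤ 1, h ≡ 1 (mod 2), 2-h ≡ 1 (mod 2):
h=1: C(2,1)·C(1,1)·C(1,1) = 2·1·1 = 2
Total favorable: 2
Total paths: 4^2 = 16
P = 2/16 = 1/8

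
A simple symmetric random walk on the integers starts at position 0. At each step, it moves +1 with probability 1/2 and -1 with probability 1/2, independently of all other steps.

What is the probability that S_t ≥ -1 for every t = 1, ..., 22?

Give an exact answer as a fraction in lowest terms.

Answer: 676039/2097152

Derivation:
Let f(t,s) = #length-t paths at position s with S_1..S_t all ≥ -1.
f(t,s) = f(t-1,s-1) + f(t-1,s+1) for s ≥ -1; f(t,s) = 0 for s < -1.
t=0: f(0,0)=1
t=1: f(1,-1)=1 f(1,1)=1
t=2: f(2,0)=2 f(2,2)=1
t=3: f(3,-1)=2 f(3,1)=3 f(3,3)=1
t=4: f(4,0)=5 f(4,2)=4 f(4,4)=1
t=5: f(5,-1)=5 f(5,1)=9 f(5,3)=5 f(5,5)=1
t=6: f(6,0)=14 f(6,2)=14 f(6,4)=6 f(6,6)=1
t=7: f(7,-1)=14 f(7,1)=28 f(7,3)=20 f(7,5)=7 f(7,7)=1
t=8: f(8,0)=42 f(8,2)=48 f(8,4)=27 f(8,6)=8 f(8,8)=1
t=9: f(9,-1)=42 f(9,1)=90 f(9,3)=75 f(9,5)=35 f(9,7)=9 f(9,9)=1
t=10: f(10,0)=132 f(10,2)=165 f(10,4)=110 f(10,6)=44 f(10,8)=10 f(10,10)=1
t=11: f(11,-1)=132 f(11,1)=297 f(11,3)=275 f(11,5)=154 f(11,7)=54 f(11,9)=11 f(11,11)=1
t=12: f(12,0)=429 f(12,2)=572 f(12,4)=429 f(12,6)=208 f(12,8)=65 f(12,10)=12 f(12,12)=1
t=13: f(13,-1)=429 f(13,1)=1001 f(13,3)=1001 f(13,5)=637 f(13,7)=273 f(13,9)=77 f(13,11)=13 f(13,13)=1
t=14: f(14,0)=1430 f(14,2)=2002 f(14,4)=1638 f(14,6)=910 f(14,8)=350 f(14,10)=90 f(14,12)=14 f(14,14)=1
t=15: f(15,-1)=1430 f(15,1)=3432 f(15,3)=3640 f(15,5)=2548 f(15,7)=1260 f(15,9)=440 f(15,11)=104 f(15,13)=15 f(15,15)=1
t=16: f(16,0)=4862 f(16,2)=7072 f(16,4)=6188 f(16,6)=3808 f(16,8)=1700 f(16,10)=544 f(16,12)=119 f(16,14)=16 f(16,16)=1
t=17: f(17,-1)=4862 f(17,1)=11934 f(17,3)=13260 f(17,5)=9996 f(17,7)=5508 f(17,9)=2244 f(17,11)=663 f(17,13)=135 f(17,15)=17 f(17,17)=1
t=18: f(18,0)=16796 f(18,2)=25194 f(18,4)=23256 f(18,6)=15504 f(18,8)=7752 f(18,10)=2907 f(18,12)=798 f(18,14)=152 f(18,16)=18 f(18,18)=1
t=19: f(19,-1)=16796 f(19,1)=41990 f(19,3)=48450 f(19,5)=38760 f(19,7)=23256 f(19,9)=10659 f(19,11)=3705 f(19,13)=950 f(19,15)=170 f(19,17)=19 f(19,19)=1
t=20: f(20,0)=58786 f(20,2)=90440 f(20,4)=87210 f(20,6)=62016 f(20,8)=33915 f(20,10)=14364 f(20,12)=4655 f(20,14)=1120 f(20,16)=189 f(20,18)=20 f(20,20)=1
t=21: f(21,-1)=58786 f(21,1)=149226 f(21,3)=177650 f(21,5)=149226 f(21,7)=95931 f(21,9)=48279 f(21,11)=19019 f(21,13)=5775 f(21,15)=1309 f(21,17)=209 f(21,19)=21 f(21,21)=1
t=22: f(22,0)=208012 f(22,2)=326876 f(22,4)=326876 f(22,6)=245157 f(22,8)=144210 f(22,10)=67298 f(22,12)=24794 f(22,14)=7084 f(22,16)=1518 f(22,18)=230 f(22,20)=22 f(22,22)=1
Σ_s f(22,s) = 1352078
P = 1352078/4194304 = 676039/2097152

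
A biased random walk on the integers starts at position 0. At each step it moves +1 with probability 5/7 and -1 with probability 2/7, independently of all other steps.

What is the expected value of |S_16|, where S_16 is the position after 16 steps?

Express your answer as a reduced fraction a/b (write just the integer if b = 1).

Answer: 231161110022736/33232930569601

Derivation:
S_16 takes values m ≡ 0 (mod 2) with |m| ≤ 16; P(S_16=m) = C(16,(16+m)/2) · (5/7)^((16+m)/2) · (2/7)^((16-m)/2).
Distribution: P(S=-16)=65536/33232930569601, P(S=-14)=2621440/33232930569601, P(S=-12)=49152000/33232930569601, P(S=-10)=81920000/4747561509943, P(S=-8)=665600000/4747561509943, P(S=-6)=3993600000/4747561509943, P(S=-4)=18304000000/4747561509943, P(S=-2)=457600000000/33232930569601, P(S=0)=1287000000000/33232930569601, P(S=2)=2860000000000/33232930569601, P(S=4)=715000000000/4747561509943, P(S=6)=975000000000/4747561509943, P(S=8)=1015625000000/4747561509943, P(S=10)=781250000000/4747561509943, P(S=12)=2929687500000/33232930569601, P(S=14)=976562500000/33232930569601, P(S=16)=152587890625/33232930569601
E[|S_16|] = Σ_m |m|·P(S_16=m) = 231161110022736/33232930569601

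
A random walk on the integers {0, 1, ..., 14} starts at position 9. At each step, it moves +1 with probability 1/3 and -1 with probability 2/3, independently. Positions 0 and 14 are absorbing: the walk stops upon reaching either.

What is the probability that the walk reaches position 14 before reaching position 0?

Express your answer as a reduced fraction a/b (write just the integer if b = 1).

Biased walk: p = 1/3, q = 2/3, r = q/p = 2
Gambler's ruin: P(hit 14 before 0 | start at 9) = (1 - r^a)/(1 - r^N)
r^9 = 512; r^14 = 16384
P = (1 - 512) / (1 - 16384) = -511 / -16383 = 511/16383

Answer: 511/16383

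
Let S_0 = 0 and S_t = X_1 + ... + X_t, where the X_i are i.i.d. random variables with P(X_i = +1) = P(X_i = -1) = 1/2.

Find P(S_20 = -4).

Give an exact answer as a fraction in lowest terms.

To reach position -4 after 20 steps: need 8 steps of +1 and 12 of -1.
Favorable paths: C(20,8) = 125970
Total paths: 2^20 = 1048576
P = 125970/1048576 = 62985/524288

Answer: 62985/524288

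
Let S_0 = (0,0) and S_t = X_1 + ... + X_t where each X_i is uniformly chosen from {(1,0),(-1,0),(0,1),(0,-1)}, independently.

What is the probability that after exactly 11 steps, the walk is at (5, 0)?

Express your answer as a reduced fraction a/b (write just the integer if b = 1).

Answer: 27225/4194304

Derivation:
Let h be the number of horizontal steps (so 11-h are vertical). To end at (5,0) need (h+5)/2 right-steps and ((11-h)+0)/2 up-steps.
Sum over h with 5 ≤ h ≤ 11, h ≡ 1 (mod 2), 11-h ≡ 0 (mod 2):
h=5: C(11,5)·C(5,5)·C(6,3) = 462·1·20 = 9240
h=7: C(11,7)·C(7,6)·C(4,2) = 330·7·6 = 13860
h=9: C(11,9)·C(9,7)·C(2,1) = 55·36·2 = 3960
h=11: C(11,11)·C(11,8)·C(0,0) = 1·165·1 = 165
Total favorable: 27225
Total paths: 4^11 = 4194304
P = 27225/4194304 = 27225/4194304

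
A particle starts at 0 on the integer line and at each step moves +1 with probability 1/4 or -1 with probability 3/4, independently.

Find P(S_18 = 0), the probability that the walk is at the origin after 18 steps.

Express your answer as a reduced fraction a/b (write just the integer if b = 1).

To be at 0 after 18 steps: need exactly 9 steps of +1 and 9 of -1.
Number of such sequences: C(18,9) = 48620
Each has probability (1/4)^9 · (3/4)^9 = 19683/68719476736
P = 48620 · 19683/68719476736 = 239246865/17179869184

Answer: 239246865/17179869184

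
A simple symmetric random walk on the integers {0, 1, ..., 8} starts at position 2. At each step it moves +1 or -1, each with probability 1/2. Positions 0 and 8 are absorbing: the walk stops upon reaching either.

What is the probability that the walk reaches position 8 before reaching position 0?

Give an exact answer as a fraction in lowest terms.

Symmetric walk (p = 1/2): the harmonic-function argument gives P(hit 8 before 0 | start at 2) = a/N.
P = 2/8 = 1/4

Answer: 1/4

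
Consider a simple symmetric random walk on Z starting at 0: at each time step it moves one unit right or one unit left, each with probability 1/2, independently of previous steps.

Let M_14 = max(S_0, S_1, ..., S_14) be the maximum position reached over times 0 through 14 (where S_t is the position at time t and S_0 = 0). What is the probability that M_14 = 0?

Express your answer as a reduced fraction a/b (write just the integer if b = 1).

Answer: 429/2048

Derivation:
Let M_14 = max(S_0,...,S_14). Use the reflection principle: for j ≥ 1, #{paths with M_14 ≥ j} = #{S_14 ≥ j} + #{S_14 ≥ j+1}.
P(M_14 ≥ 0) = 1 since S_0 = 0, so #{M_14 ≥ 0} = 16384.
#{M_14 ≥ 1} = #{S_14 ≥ 1} + #{S_14 ≥ 2} = 6476 + 6476 = 12952.
#{M_14 = 0} = 16384 - 12952 = 3432.
P(M_14 = 0) = 3432/16384 = 429/2048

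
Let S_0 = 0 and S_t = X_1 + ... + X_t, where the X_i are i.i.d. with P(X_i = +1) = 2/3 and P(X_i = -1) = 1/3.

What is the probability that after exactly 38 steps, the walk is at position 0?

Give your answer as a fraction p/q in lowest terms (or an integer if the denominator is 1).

Answer: 6177032555724800/450283905890997363

Derivation:
To be at 0 after 38 steps: need exactly 19 steps of +1 and 19 of -1.
Number of such sequences: C(38,19) = 35345263800
Each has probability (2/3)^19 · (1/3)^19 = 524288/1350851717672992089
P = 35345263800 · 524288/1350851717672992089 = 6177032555724800/450283905890997363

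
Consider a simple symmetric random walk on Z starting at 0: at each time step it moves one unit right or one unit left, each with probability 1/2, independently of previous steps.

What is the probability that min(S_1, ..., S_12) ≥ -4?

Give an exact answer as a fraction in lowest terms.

Answer: 1749/2048

Derivation:
Let f(t,s) = #length-t paths at position s with S_1..S_t all ≥ -4.
f(t,s) = f(t-1,s-1) + f(t-1,s+1) for s ≥ -4; f(t,s) = 0 for s < -4.
t=0: f(0,0)=1
t=1: f(1,-1)=1 f(1,1)=1
t=2: f(2,-2)=1 f(2,0)=2 f(2,2)=1
t=3: f(3,-3)=1 f(3,-1)=3 f(3,1)=3 f(3,3)=1
t=4: f(4,-4)=1 f(4,-2)=4 f(4,0)=6 f(4,2)=4 f(4,4)=1
t=5: f(5,-3)=5 f(5,-1)=10 f(5,1)=10 f(5,3)=5 f(5,5)=1
t=6: f(6,-4)=5 f(6,-2)=15 f(6,0)=20 f(6,2)=15 f(6,4)=6 f(6,6)=1
t=7: f(7,-3)=20 f(7,-1)=35 f(7,1)=35 f(7,3)=21 f(7,5)=7 f(7,7)=1
t=8: f(8,-4)=20 f(8,-2)=55 f(8,0)=70 f(8,2)=56 f(8,4)=28 f(8,6)=8 f(8,8)=1
t=9: f(9,-3)=75 f(9,-1)=125 f(9,1)=126 f(9,3)=84 f(9,5)=36 f(9,7)=9 f(9,9)=1
t=10: f(10,-4)=75 f(10,-2)=200 f(10,0)=251 f(10,2)=210 f(10,4)=120 f(10,6)=45 f(10,8)=10 f(10,10)=1
t=11: f(11,-3)=275 f(11,-1)=451 f(11,1)=461 f(11,3)=330 f(11,5)=165 f(11,7)=55 f(11,9)=11 f(11,11)=1
t=12: f(12,-4)=275 f(12,-2)=726 f(12,0)=912 f(12,2)=791 f(12,4)=495 f(12,6)=220 f(12,8)=66 f(12,10)=12 f(12,12)=1
Σ_s f(12,s) = 3498
P = 3498/4096 = 1749/2048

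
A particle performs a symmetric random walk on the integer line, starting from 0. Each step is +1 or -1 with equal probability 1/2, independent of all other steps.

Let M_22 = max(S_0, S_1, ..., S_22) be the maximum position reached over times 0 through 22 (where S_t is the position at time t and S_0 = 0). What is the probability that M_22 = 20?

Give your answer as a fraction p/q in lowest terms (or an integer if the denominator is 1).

Answer: 11/2097152

Derivation:
Let M_22 = max(S_0,...,S_22). Use the reflection principle: for j ≥ 1, #{paths with M_22 ≥ j} = #{S_22 ≥ j} + #{S_22 ≥ j+1}.
By reflection, #{M_22 ≥ 20} = #{S_22 ≥ 20} + #{S_22 ≥ 21} = 23 + 1 = 24.
#{M_22 ≥ 21} = #{S_22 ≥ 21} + #{S_22 ≥ 22} = 1 + 1 = 2.
#{M_22 = 20} = 24 - 2 = 22.
P(M_22 = 20) = 22/4194304 = 11/2097152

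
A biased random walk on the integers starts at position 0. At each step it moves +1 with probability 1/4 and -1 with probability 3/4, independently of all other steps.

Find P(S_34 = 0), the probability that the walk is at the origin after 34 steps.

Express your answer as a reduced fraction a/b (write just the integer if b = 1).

Answer: 75340571907153465/73786976294838206464

Derivation:
To be at 0 after 34 steps: need exactly 17 steps of +1 and 17 of -1.
Number of such sequences: C(34,17) = 2333606220
Each has probability (1/4)^17 · (3/4)^17 = 129140163/295147905179352825856
P = 2333606220 · 129140163/295147905179352825856 = 75340571907153465/73786976294838206464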